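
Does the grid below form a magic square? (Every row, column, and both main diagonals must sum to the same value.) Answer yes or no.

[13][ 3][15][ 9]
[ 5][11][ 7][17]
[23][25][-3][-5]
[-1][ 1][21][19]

Yes

Row 1: 13 + 3 + 15 + 9 = 40.
Row 2: 5 + 11 + 7 + 17 = 40.
Row 3: 23 + 25 + (-3) + (-5) = 40.
Row 4: -1 + 1 + 21 + 19 = 40.
Column 1: 13 + 5 + 23 + (-1) = 40.
Column 2: 3 + 11 + 25 + 1 = 40.
Column 3: 15 + 7 + (-3) + 21 = 40.
Column 4: 9 + 17 + (-5) + 19 = 40.
Main diagonal: 13 + 11 + (-3) + 19 = 40.
Anti-diagonal: 9 + 7 + 25 + (-1) = 40.
All lines sum to 40.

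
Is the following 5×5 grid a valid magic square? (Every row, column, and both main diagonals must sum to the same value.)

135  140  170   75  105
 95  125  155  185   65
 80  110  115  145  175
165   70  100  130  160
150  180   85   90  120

Yes

Row 1: 135 + 140 + 170 + 75 + 105 = 625.
Row 2: 95 + 125 + 155 + 185 + 65 = 625.
Row 3: 80 + 110 + 115 + 145 + 175 = 625.
Row 4: 165 + 70 + 100 + 130 + 160 = 625.
Row 5: 150 + 180 + 85 + 90 + 120 = 625.
Column 1: 135 + 95 + 80 + 165 + 150 = 625.
Column 2: 140 + 125 + 110 + 70 + 180 = 625.
Column 3: 170 + 155 + 115 + 100 + 85 = 625.
Column 4: 75 + 185 + 145 + 130 + 90 = 625.
Column 5: 105 + 65 + 175 + 160 + 120 = 625.
Main diagonal: 135 + 125 + 115 + 130 + 120 = 625.
Anti-diagonal: 105 + 185 + 115 + 70 + 150 = 625.
All lines sum to 625.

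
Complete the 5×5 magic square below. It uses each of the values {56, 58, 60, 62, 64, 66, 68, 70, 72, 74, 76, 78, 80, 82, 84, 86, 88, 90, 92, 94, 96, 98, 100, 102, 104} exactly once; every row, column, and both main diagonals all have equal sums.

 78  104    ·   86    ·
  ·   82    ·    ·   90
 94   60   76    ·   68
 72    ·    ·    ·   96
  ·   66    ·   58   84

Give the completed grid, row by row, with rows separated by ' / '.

78 104 70 86 62 / 56 82 98 74 90 / 94 60 76 102 68 / 72 88 64 80 96 / 100 66 92 58 84

The 25 entries sum to 2000, so each line sums to 2000/5 = 400.
Row 3 must total 400; the given cells sum to 298, so (3,4) = 102.
From column 2, 400 − (104 + 82 + 60 + 66) gives (4,2) = 88.
From column 5, 400 − (90 + 68 + 96 + 84) gives (1,5) = 62.
From main diagonal, 400 − (78 + 82 + 76 + 84) gives (4,4) = 80.
The remaining cell in row 1 is (1,3) = 400 − 330 = 70.
Row 4: 72 + 88 + 80 + 96 + ? = 400, so (4,3) = 64.
From column 4, 400 − (86 + 102 + 80 + 58) gives (2,4) = 74.
The remaining cell in anti-diagonal is (5,1) = 400 − 300 = 100.
The remaining cell in row 5 is (5,3) = 400 − 308 = 92.
The remaining cell in column 1 is (2,1) = 400 − 344 = 56.
Column 3 needs 400; the known cells sum to 302, so (2,3) = 98.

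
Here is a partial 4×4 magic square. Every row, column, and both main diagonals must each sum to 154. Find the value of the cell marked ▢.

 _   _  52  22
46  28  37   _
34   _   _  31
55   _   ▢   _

The remaining cell in row 2 is (2,4) = 154 − 111 = 43.
Using column 1: 46 + 34 + 55 + ? → (1,1) = 154 − 135 = 19.
Using column 4: 22 + 43 + 31 + ? → (4,4) = 154 − 96 = 58.
Main diagonal must total 154; the given cells sum to 105, so (3,3) = 49.
Anti-diagonal: 22 + 37 + 55 + ? = 154, so (3,2) = 40.
From row 1, 154 − (19 + 52 + 22) gives (1,2) = 61.
From column 2, 154 − (61 + 28 + 40) gives (4,2) = 25.
Column 3: 52 + 37 + 49 + ? = 154, so (4,3) = 16.

16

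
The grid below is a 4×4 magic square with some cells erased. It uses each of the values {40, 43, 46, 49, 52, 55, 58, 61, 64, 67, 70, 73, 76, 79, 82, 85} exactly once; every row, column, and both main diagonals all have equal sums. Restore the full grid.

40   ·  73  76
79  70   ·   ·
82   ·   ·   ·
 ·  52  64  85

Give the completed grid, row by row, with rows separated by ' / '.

The 16 entries sum to 1000, so each line sums to 1000/4 = 250.
Using row 1: 40 + 73 + 76 + ? → (1,2) = 250 − 189 = 61.
From row 4, 250 − (52 + 64 + 85) gives (4,1) = 49.
Using column 2: 61 + 70 + 52 + ? → (3,2) = 250 − 183 = 67.
Main diagonal needs 250; the known cells sum to 195, so (3,3) = 55.
Anti-diagonal: 76 + 67 + 49 + ? = 250, so (2,3) = 58.
The remaining cell in row 2 is (2,4) = 250 − 207 = 43.
The remaining cell in row 3 is (3,4) = 250 − 204 = 46.

40 61 73 76 / 79 70 58 43 / 82 67 55 46 / 49 52 64 85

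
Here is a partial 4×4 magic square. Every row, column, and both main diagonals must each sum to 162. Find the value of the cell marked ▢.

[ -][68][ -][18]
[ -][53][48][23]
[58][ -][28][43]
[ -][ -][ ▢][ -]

Using row 2: 53 + 48 + 23 + ? → (2,1) = 162 − 124 = 38.
Using row 3: 58 + 28 + 43 + ? → (3,2) = 162 − 129 = 33.
From column 2, 162 − (68 + 53 + 33) gives (4,2) = 8.
From column 4, 162 − (18 + 23 + 43) gives (4,4) = 78.
Main diagonal: 53 + 28 + 78 + ? = 162, so (1,1) = 3.
Anti-diagonal: 18 + 48 + 33 + ? = 162, so (4,1) = 63.
Row 1: 3 + 68 + 18 + ? = 162, so (1,3) = 73.
Row 4 needs 162; the known cells sum to 149, so (4,3) = 13.

13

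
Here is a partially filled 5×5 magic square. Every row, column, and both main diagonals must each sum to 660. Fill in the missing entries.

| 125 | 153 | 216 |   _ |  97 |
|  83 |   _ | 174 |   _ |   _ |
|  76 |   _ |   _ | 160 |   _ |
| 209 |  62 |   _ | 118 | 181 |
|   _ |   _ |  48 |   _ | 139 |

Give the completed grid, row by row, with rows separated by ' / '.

125 153 216 69 97 / 83 146 174 202 55 / 76 104 132 160 188 / 209 62 90 118 181 / 167 195 48 111 139

From row 1, 660 − (125 + 153 + 216 + 97) gives (1,4) = 69.
The remaining cell in row 4 is (4,3) = 660 − 570 = 90.
Column 1 must total 660; the given cells sum to 493, so (5,1) = 167.
From column 3, 660 − (216 + 174 + 90 + 48) gives (3,3) = 132.
Main diagonal must total 660; the given cells sum to 514, so (2,2) = 146.
The remaining cell in anti-diagonal is (2,4) = 660 − 458 = 202.
Using row 2: 83 + 146 + 174 + 202 + ? → (2,5) = 660 − 605 = 55.
Column 4 needs 660; the known cells sum to 549, so (5,4) = 111.
Column 5 needs 660; the known cells sum to 472, so (3,5) = 188.
The remaining cell in row 3 is (3,2) = 660 − 556 = 104.
Row 5: 167 + 48 + 111 + 139 + ? = 660, so (5,2) = 195.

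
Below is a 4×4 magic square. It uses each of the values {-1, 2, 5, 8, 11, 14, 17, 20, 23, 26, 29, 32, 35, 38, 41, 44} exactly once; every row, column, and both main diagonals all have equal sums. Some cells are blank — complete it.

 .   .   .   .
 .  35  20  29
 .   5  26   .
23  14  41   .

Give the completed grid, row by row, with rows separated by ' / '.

17 32 -1 38 / 2 35 20 29 / 44 5 26 11 / 23 14 41 8

The 16 entries sum to 344, so each line sums to 344/4 = 86.
Row 2: 35 + 20 + 29 + ? = 86, so (2,1) = 2.
Row 4 needs 86; the known cells sum to 78, so (4,4) = 8.
Column 2: 35 + 5 + 14 + ? = 86, so (1,2) = 32.
The remaining cell in column 3 is (1,3) = 86 − 87 = -1.
Main diagonal needs 86; the known cells sum to 69, so (1,1) = 17.
Anti-diagonal needs 86; the known cells sum to 48, so (1,4) = 38.
Using column 1: 17 + 2 + 23 + ? → (3,1) = 86 − 42 = 44.
Column 4 must total 86; the given cells sum to 75, so (3,4) = 11.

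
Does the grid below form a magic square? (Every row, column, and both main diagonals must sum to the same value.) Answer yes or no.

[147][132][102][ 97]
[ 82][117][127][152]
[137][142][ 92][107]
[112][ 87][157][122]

Row 1: 147 + 132 + 102 + 97 = 478.
Row 2: 82 + 117 + 127 + 152 = 478.
Row 3: 137 + 142 + 92 + 107 = 478.
Row 4: 112 + 87 + 157 + 122 = 478.
Column 1: 147 + 82 + 137 + 112 = 478.
Column 2: 132 + 117 + 142 + 87 = 478.
Column 3: 102 + 127 + 92 + 157 = 478.
Column 4: 97 + 152 + 107 + 122 = 478.
Main diagonal: 147 + 117 + 92 + 122 = 478.
Anti-diagonal: 97 + 127 + 142 + 112 = 478.
All lines sum to 478.

Yes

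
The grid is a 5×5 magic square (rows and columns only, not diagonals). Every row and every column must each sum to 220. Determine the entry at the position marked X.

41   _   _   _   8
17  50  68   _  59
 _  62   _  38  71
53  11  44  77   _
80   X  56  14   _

Row 2: 17 + 50 + 68 + 59 + ? = 220, so (2,4) = 26.
From row 4, 220 − (53 + 11 + 44 + 77) gives (4,5) = 35.
Column 1: 41 + 17 + 53 + 80 + ? = 220, so (3,1) = 29.
Column 4 must total 220; the given cells sum to 155, so (1,4) = 65.
From column 5, 220 − (8 + 59 + 71 + 35) gives (5,5) = 47.
Row 3 needs 220; the known cells sum to 200, so (3,3) = 20.
Row 5 needs 220; the known cells sum to 197, so (5,2) = 23.

23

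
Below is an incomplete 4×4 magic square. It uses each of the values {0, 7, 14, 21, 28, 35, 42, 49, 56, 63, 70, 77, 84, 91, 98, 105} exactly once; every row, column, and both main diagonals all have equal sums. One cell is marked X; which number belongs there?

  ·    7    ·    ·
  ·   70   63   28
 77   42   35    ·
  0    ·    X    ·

The 16 entries sum to 840, so each line sums to 840/4 = 210.
The remaining cell in row 2 is (2,1) = 210 − 161 = 49.
Row 3: 77 + 42 + 35 + ? = 210, so (3,4) = 56.
Using column 1: 49 + 77 + 0 + ? → (1,1) = 210 − 126 = 84.
Column 2 needs 210; the known cells sum to 119, so (4,2) = 91.
Using main diagonal: 84 + 70 + 35 + ? → (4,4) = 210 − 189 = 21.
Anti-diagonal must total 210; the given cells sum to 105, so (1,4) = 105.
Row 1: 84 + 7 + 105 + ? = 210, so (1,3) = 14.
From row 4, 210 − (0 + 91 + 21) gives (4,3) = 98.

98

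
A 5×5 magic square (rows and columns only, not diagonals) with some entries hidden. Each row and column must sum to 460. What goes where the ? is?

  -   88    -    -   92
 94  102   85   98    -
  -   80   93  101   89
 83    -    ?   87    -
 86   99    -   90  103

104

Using row 2: 94 + 102 + 85 + 98 + ? → (2,5) = 460 − 379 = 81.
Row 3 needs 460; the known cells sum to 363, so (3,1) = 97.
Row 5: 86 + 99 + 90 + 103 + ? = 460, so (5,3) = 82.
The remaining cell in column 1 is (1,1) = 460 − 360 = 100.
The remaining cell in column 2 is (4,2) = 460 − 369 = 91.
The remaining cell in column 4 is (1,4) = 460 − 376 = 84.
Column 5: 92 + 81 + 89 + 103 + ? = 460, so (4,5) = 95.
Row 1 needs 460; the known cells sum to 364, so (1,3) = 96.
Row 4: 83 + 91 + 87 + 95 + ? = 460, so (4,3) = 104.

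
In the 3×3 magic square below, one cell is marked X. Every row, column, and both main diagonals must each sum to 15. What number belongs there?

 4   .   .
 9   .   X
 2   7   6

The remaining cell in main diagonal is (2,2) = 15 − 10 = 5.
Anti-diagonal needs 15; the known cells sum to 7, so (1,3) = 8.
Using row 1: 4 + 8 + ? → (1,2) = 15 − 12 = 3.
Using row 2: 9 + 5 + ? → (2,3) = 15 − 14 = 1.

1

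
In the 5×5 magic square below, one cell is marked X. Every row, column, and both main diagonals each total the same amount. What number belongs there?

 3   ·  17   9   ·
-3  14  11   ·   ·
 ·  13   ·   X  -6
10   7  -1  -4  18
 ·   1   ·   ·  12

2

Row 4 is complete and sums to 30; that is the magic constant.
From column 2, 30 − (14 + 13 + 7 + 1) gives (1,2) = -5.
Main diagonal must total 30; the given cells sum to 25, so (3,3) = 5.
Using row 1: 3 + (-5) + 17 + 9 + ? → (1,5) = 30 − 24 = 6.
From column 3, 30 − (17 + 11 + 5 + (-1)) gives (5,3) = -2.
Column 5: 6 + (-6) + 18 + 12 + ? = 30, so (2,5) = 0.
Row 2: -3 + 14 + 11 + 0 + ? = 30, so (2,4) = 8.
Anti-diagonal: 6 + 8 + 5 + 7 + ? = 30, so (5,1) = 4.
Row 5: 4 + 1 + (-2) + 12 + ? = 30, so (5,4) = 15.
Column 1 must total 30; the given cells sum to 14, so (3,1) = 16.
Using column 4: 9 + 8 + (-4) + 15 + ? → (3,4) = 30 − 28 = 2.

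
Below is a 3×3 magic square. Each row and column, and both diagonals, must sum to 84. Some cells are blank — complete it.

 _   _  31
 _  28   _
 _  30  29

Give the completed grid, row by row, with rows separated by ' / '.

27 26 31 / 32 28 24 / 25 30 29

Row 3: 30 + 29 + ? = 84, so (3,1) = 25.
Column 2 must total 84; the given cells sum to 58, so (1,2) = 26.
Column 3 must total 84; the given cells sum to 60, so (2,3) = 24.
Using main diagonal: 28 + 29 + ? → (1,1) = 84 − 57 = 27.
From row 2, 84 − (28 + 24) gives (2,1) = 32.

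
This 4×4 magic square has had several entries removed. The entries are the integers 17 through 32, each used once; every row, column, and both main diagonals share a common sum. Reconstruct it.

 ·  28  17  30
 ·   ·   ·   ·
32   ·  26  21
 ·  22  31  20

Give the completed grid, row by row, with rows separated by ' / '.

23 28 17 30 / 18 29 24 27 / 32 19 26 21 / 25 22 31 20

The entries are 17 through 32, which sum to 392, so each line sums to 392/4 = 98.
The remaining cell in row 1 is (1,1) = 98 − 75 = 23.
From row 3, 98 − (32 + 26 + 21) gives (3,2) = 19.
Row 4: 22 + 31 + 20 + ? = 98, so (4,1) = 25.
From column 1, 98 − (23 + 32 + 25) gives (2,1) = 18.
Using column 2: 28 + 19 + 22 + ? → (2,2) = 98 − 69 = 29.
Column 3 needs 98; the known cells sum to 74, so (2,3) = 24.
Column 4 must total 98; the given cells sum to 71, so (2,4) = 27.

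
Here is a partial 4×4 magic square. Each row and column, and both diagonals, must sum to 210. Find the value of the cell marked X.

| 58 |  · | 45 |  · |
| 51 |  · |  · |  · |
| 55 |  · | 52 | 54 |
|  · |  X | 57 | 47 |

60

Using row 3: 55 + 52 + 54 + ? → (3,2) = 210 − 161 = 49.
Column 1: 58 + 51 + 55 + ? = 210, so (4,1) = 46.
Column 3: 45 + 52 + 57 + ? = 210, so (2,3) = 56.
Main diagonal: 58 + 52 + 47 + ? = 210, so (2,2) = 53.
Anti-diagonal must total 210; the given cells sum to 151, so (1,4) = 59.
Row 1: 58 + 45 + 59 + ? = 210, so (1,2) = 48.
Row 2: 51 + 53 + 56 + ? = 210, so (2,4) = 50.
The remaining cell in row 4 is (4,2) = 210 − 150 = 60.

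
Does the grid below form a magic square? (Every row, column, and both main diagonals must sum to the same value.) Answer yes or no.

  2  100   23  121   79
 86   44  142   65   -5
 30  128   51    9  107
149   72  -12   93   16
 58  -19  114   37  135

Row 1: 2 + 100 + 23 + 121 + 79 = 325.
Row 2: 86 + 44 + 142 + 65 + (-5) = 332.
Row 3: 30 + 128 + 51 + 9 + 107 = 325.
Row 4: 149 + 72 + (-12) + 93 + 16 = 318.
Row 5: 58 + (-19) + 114 + 37 + 135 = 325.
Column 1: 2 + 86 + 30 + 149 + 58 = 325.
Column 2: 100 + 44 + 128 + 72 + (-19) = 325.
Column 3: 23 + 142 + 51 + (-12) + 114 = 318.
Column 4: 121 + 65 + 9 + 93 + 37 = 325.
Column 5: 79 + (-5) + 107 + 16 + 135 = 332.
Main diagonal: 2 + 44 + 51 + 93 + 135 = 325.
Anti-diagonal: 79 + 65 + 51 + 72 + 58 = 325.

No — column 3 sums to 318 but anti-diagonal sums to 325.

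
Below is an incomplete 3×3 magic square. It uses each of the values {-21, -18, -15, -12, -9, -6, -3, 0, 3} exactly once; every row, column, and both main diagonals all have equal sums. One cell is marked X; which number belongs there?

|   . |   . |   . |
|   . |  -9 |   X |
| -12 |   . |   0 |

The 9 entries sum to -81, so each line sums to -81/3 = -27.
Row 3 must total -27; the given cells sum to -12, so (3,2) = -15.
From column 2, -27 − (-9 + (-15)) gives (1,2) = -3.
The remaining cell in main diagonal is (1,1) = -27 − (-9) = -18.
Using anti-diagonal: -9 + (-12) + ? → (1,3) = -27 − (-21) = -6.
Column 1: -18 + (-12) + ? = -27, so (2,1) = 3.
The remaining cell in column 3 is (2,3) = -27 − (-6) = -21.

-21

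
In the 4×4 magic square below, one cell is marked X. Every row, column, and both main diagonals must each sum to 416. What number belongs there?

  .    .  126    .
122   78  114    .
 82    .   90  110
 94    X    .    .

106

From row 2, 416 − (122 + 78 + 114) gives (2,4) = 102.
From row 3, 416 − (82 + 90 + 110) gives (3,2) = 134.
Column 1: 122 + 82 + 94 + ? = 416, so (1,1) = 118.
Column 3: 126 + 114 + 90 + ? = 416, so (4,3) = 86.
Main diagonal needs 416; the known cells sum to 286, so (4,4) = 130.
Anti-diagonal needs 416; the known cells sum to 342, so (1,4) = 74.
Row 1 must total 416; the given cells sum to 318, so (1,2) = 98.
Using row 4: 94 + 86 + 130 + ? → (4,2) = 416 − 310 = 106.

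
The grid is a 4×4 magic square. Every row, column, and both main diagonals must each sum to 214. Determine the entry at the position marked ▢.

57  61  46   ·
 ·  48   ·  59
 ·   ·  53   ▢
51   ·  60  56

49

Using row 1: 57 + 61 + 46 + ? → (1,4) = 214 − 164 = 50.
Row 4 needs 214; the known cells sum to 167, so (4,2) = 47.
The remaining cell in column 2 is (3,2) = 214 − 156 = 58.
Column 3 must total 214; the given cells sum to 159, so (2,3) = 55.
From column 4, 214 − (50 + 59 + 56) gives (3,4) = 49.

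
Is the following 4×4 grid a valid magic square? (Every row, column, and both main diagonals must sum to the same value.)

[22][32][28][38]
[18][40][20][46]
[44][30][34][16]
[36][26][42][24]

Row 1: 22 + 32 + 28 + 38 = 120.
Row 2: 18 + 40 + 20 + 46 = 124.
Row 3: 44 + 30 + 34 + 16 = 124.
Row 4: 36 + 26 + 42 + 24 = 128.
Column 1: 22 + 18 + 44 + 36 = 120.
Column 2: 32 + 40 + 30 + 26 = 128.
Column 3: 28 + 20 + 34 + 42 = 124.
Column 4: 38 + 46 + 16 + 24 = 124.
Main diagonal: 22 + 40 + 34 + 24 = 120.
Anti-diagonal: 38 + 20 + 30 + 36 = 124.

No — row 4 sums to 128 but column 4 sums to 124.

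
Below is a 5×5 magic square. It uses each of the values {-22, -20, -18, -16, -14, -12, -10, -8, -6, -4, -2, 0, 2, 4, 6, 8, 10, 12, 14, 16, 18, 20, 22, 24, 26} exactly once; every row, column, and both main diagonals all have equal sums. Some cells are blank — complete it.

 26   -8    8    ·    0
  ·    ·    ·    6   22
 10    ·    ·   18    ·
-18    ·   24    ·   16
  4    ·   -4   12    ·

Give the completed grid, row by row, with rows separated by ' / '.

26 -8 8 -16 0 / -12 14 -20 6 22 / 10 -14 2 18 -6 / -18 -2 24 -10 16 / 4 20 -4 12 -22

The 25 entries sum to 50, so each line sums to 50/5 = 10.
Row 1: 26 + (-8) + 8 + 0 + ? = 10, so (1,4) = -16.
From column 1, 10 − (26 + 10 + (-18) + 4) gives (2,1) = -12.
Column 4 needs 10; the known cells sum to 20, so (4,4) = -10.
Row 4: -18 + 24 + (-10) + 16 + ? = 10, so (4,2) = -2.
Anti-diagonal needs 10; the known cells sum to 8, so (3,3) = 2.
The remaining cell in column 3 is (2,3) = 10 − 30 = -20.
From row 2, 10 − (-12 + (-20) + 6 + 22) gives (2,2) = 14.
The remaining cell in main diagonal is (5,5) = 10 − 32 = -22.
The remaining cell in row 5 is (5,2) = 10 − (-10) = 20.
Column 2 must total 10; the given cells sum to 24, so (3,2) = -14.
Column 5 needs 10; the known cells sum to 16, so (3,5) = -6.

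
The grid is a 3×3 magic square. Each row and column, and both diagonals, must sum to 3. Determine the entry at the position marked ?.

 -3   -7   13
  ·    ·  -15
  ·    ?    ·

9

From column 3, 3 − (13 + (-15)) gives (3,3) = 5.
Main diagonal needs 3; the known cells sum to 2, so (2,2) = 1.
Anti-diagonal must total 3; the given cells sum to 14, so (3,1) = -11.
Row 2 must total 3; the given cells sum to -14, so (2,1) = 17.
The remaining cell in row 3 is (3,2) = 3 − (-6) = 9.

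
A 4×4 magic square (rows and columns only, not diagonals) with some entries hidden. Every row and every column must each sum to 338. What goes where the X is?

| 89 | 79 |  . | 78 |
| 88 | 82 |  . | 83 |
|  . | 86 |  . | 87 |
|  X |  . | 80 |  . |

Row 1: 89 + 79 + 78 + ? = 338, so (1,3) = 92.
Row 2 needs 338; the known cells sum to 253, so (2,3) = 85.
The remaining cell in column 2 is (4,2) = 338 − 247 = 91.
From column 3, 338 − (92 + 85 + 80) gives (3,3) = 81.
From column 4, 338 − (78 + 83 + 87) gives (4,4) = 90.
Row 3 must total 338; the given cells sum to 254, so (3,1) = 84.
Row 4 must total 338; the given cells sum to 261, so (4,1) = 77.

77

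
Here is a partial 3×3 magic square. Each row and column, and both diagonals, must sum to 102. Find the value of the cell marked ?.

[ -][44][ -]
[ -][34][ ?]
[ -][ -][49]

14

Column 2 needs 102; the known cells sum to 78, so (3,2) = 24.
Using main diagonal: 34 + 49 + ? → (1,1) = 102 − 83 = 19.
Row 1 must total 102; the given cells sum to 63, so (1,3) = 39.
Row 3: 24 + 49 + ? = 102, so (3,1) = 29.
The remaining cell in column 1 is (2,1) = 102 − 48 = 54.
Column 3 needs 102; the known cells sum to 88, so (2,3) = 14.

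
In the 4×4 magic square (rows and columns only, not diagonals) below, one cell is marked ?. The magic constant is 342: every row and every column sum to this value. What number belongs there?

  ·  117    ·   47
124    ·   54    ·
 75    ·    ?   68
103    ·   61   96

The remaining cell in row 4 is (4,2) = 342 − 260 = 82.
Using column 1: 124 + 75 + 103 + ? → (1,1) = 342 − 302 = 40.
From column 4, 342 − (47 + 68 + 96) gives (2,4) = 131.
From row 1, 342 − (40 + 117 + 47) gives (1,3) = 138.
From row 2, 342 − (124 + 54 + 131) gives (2,2) = 33.
From column 2, 342 − (117 + 33 + 82) gives (3,2) = 110.
The remaining cell in column 3 is (3,3) = 342 − 253 = 89.

89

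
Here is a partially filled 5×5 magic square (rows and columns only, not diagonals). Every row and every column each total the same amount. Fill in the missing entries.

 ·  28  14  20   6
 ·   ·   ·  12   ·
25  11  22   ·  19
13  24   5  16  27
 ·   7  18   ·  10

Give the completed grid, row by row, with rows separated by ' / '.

17 28 14 20 6 / 9 15 26 12 23 / 25 11 22 8 19 / 13 24 5 16 27 / 21 7 18 29 10

Row 4 is already complete: 13 + 24 + 5 + 16 + 27 = 85, so that is the magic constant.
Row 1 needs 85; the known cells sum to 68, so (1,1) = 17.
Row 3 must total 85; the given cells sum to 77, so (3,4) = 8.
Column 2 needs 85; the known cells sum to 70, so (2,2) = 15.
Column 3 needs 85; the known cells sum to 59, so (2,3) = 26.
Column 4 needs 85; the known cells sum to 56, so (5,4) = 29.
Using column 5: 6 + 19 + 27 + 10 + ? → (2,5) = 85 − 62 = 23.
From row 2, 85 − (15 + 26 + 12 + 23) gives (2,1) = 9.
The remaining cell in row 5 is (5,1) = 85 − 64 = 21.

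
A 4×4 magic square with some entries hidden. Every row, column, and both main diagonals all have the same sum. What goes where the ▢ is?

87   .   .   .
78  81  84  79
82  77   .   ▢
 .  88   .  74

Row 2 is complete and sums to 322; that is the magic constant.
The remaining cell in column 1 is (4,1) = 322 − 247 = 75.
Column 2: 81 + 77 + 88 + ? = 322, so (1,2) = 76.
Main diagonal must total 322; the given cells sum to 242, so (3,3) = 80.
Anti-diagonal: 84 + 77 + 75 + ? = 322, so (1,4) = 86.
The remaining cell in row 1 is (1,3) = 322 − 249 = 73.
Using row 3: 82 + 77 + 80 + ? → (3,4) = 322 − 239 = 83.

83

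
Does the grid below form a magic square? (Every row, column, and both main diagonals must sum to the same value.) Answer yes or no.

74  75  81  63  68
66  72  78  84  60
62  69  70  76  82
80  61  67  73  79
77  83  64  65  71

No — row 1 sums to 361 but main diagonal sums to 360.

Row 1: 74 + 75 + 81 + 63 + 68 = 361.
Row 2: 66 + 72 + 78 + 84 + 60 = 360.
Row 3: 62 + 69 + 70 + 76 + 82 = 359.
Row 4: 80 + 61 + 67 + 73 + 79 = 360.
Row 5: 77 + 83 + 64 + 65 + 71 = 360.
Column 1: 74 + 66 + 62 + 80 + 77 = 359.
Column 2: 75 + 72 + 69 + 61 + 83 = 360.
Column 3: 81 + 78 + 70 + 67 + 64 = 360.
Column 4: 63 + 84 + 76 + 73 + 65 = 361.
Column 5: 68 + 60 + 82 + 79 + 71 = 360.
Main diagonal: 74 + 72 + 70 + 73 + 71 = 360.
Anti-diagonal: 68 + 84 + 70 + 61 + 77 = 360.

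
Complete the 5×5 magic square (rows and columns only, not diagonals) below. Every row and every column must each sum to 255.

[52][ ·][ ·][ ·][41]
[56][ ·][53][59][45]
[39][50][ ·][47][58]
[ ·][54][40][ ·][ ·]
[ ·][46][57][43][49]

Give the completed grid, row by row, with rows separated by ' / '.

Row 2 must total 255; the given cells sum to 213, so (2,2) = 42.
Using row 3: 39 + 50 + 47 + 58 + ? → (3,3) = 255 − 194 = 61.
From row 5, 255 − (46 + 57 + 43 + 49) gives (5,1) = 60.
The remaining cell in column 1 is (4,1) = 255 − 207 = 48.
Column 2 needs 255; the known cells sum to 192, so (1,2) = 63.
The remaining cell in column 3 is (1,3) = 255 − 211 = 44.
The remaining cell in column 5 is (4,5) = 255 − 193 = 62.
Using row 1: 52 + 63 + 44 + 41 + ? → (1,4) = 255 − 200 = 55.
From row 4, 255 − (48 + 54 + 40 + 62) gives (4,4) = 51.

52 63 44 55 41 / 56 42 53 59 45 / 39 50 61 47 58 / 48 54 40 51 62 / 60 46 57 43 49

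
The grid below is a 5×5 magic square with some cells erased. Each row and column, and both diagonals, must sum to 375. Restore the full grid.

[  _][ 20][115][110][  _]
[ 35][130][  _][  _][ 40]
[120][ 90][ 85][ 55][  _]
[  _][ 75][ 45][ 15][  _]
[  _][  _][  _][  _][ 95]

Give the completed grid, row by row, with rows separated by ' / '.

50 20 115 110 80 / 35 130 100 70 40 / 120 90 85 55 25 / 105 75 45 15 135 / 65 60 30 125 95

Row 3 needs 375; the known cells sum to 350, so (3,5) = 25.
Column 2 needs 375; the known cells sum to 315, so (5,2) = 60.
Main diagonal needs 375; the known cells sum to 325, so (1,1) = 50.
Row 1 must total 375; the given cells sum to 295, so (1,5) = 80.
Column 5 needs 375; the known cells sum to 240, so (4,5) = 135.
Using row 4: 75 + 45 + 15 + 135 + ? → (4,1) = 375 − 270 = 105.
The remaining cell in column 1 is (5,1) = 375 − 310 = 65.
Using anti-diagonal: 80 + 85 + 75 + 65 + ? → (2,4) = 375 − 305 = 70.
From row 2, 375 − (35 + 130 + 70 + 40) gives (2,3) = 100.
From column 3, 375 − (115 + 100 + 85 + 45) gives (5,3) = 30.
Using column 4: 110 + 70 + 55 + 15 + ? → (5,4) = 375 − 250 = 125.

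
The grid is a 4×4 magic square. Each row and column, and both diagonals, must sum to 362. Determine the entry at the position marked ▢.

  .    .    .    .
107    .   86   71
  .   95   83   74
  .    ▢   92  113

80

Row 2 needs 362; the known cells sum to 264, so (2,2) = 98.
The remaining cell in row 3 is (3,1) = 362 − 252 = 110.
Column 3 must total 362; the given cells sum to 261, so (1,3) = 101.
From column 4, 362 − (71 + 74 + 113) gives (1,4) = 104.
Using main diagonal: 98 + 83 + 113 + ? → (1,1) = 362 − 294 = 68.
The remaining cell in anti-diagonal is (4,1) = 362 − 285 = 77.
Row 1 needs 362; the known cells sum to 273, so (1,2) = 89.
Row 4 needs 362; the known cells sum to 282, so (4,2) = 80.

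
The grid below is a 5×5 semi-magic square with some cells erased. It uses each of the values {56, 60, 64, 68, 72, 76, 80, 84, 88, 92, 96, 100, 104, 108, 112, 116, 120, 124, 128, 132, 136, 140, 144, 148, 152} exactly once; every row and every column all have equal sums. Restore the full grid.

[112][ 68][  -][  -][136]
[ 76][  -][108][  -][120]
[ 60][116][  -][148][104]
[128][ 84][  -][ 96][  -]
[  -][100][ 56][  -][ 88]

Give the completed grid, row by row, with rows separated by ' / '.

112 68 124 80 136 / 76 152 108 64 120 / 60 116 92 148 104 / 128 84 140 96 72 / 144 100 56 132 88

The 25 entries sum to 2600, so each line sums to 2600/5 = 520.
From row 3, 520 − (60 + 116 + 148 + 104) gives (3,3) = 92.
The remaining cell in column 1 is (5,1) = 520 − 376 = 144.
Using column 2: 68 + 116 + 84 + 100 + ? → (2,2) = 520 − 368 = 152.
Column 5: 136 + 120 + 104 + 88 + ? = 520, so (4,5) = 72.
Row 2 needs 520; the known cells sum to 456, so (2,4) = 64.
From row 4, 520 − (128 + 84 + 96 + 72) gives (4,3) = 140.
Row 5 needs 520; the known cells sum to 388, so (5,4) = 132.
Using column 3: 108 + 92 + 140 + 56 + ? → (1,3) = 520 − 396 = 124.
Using column 4: 64 + 148 + 96 + 132 + ? → (1,4) = 520 − 440 = 80.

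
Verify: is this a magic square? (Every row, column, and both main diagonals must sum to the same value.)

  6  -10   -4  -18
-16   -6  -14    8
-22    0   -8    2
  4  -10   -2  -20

Row 1: 6 + (-10) + (-4) + (-18) = -26.
Row 2: -16 + (-6) + (-14) + 8 = -28.
Row 3: -22 + 0 + (-8) + 2 = -28.
Row 4: 4 + (-10) + (-2) + (-20) = -28.
Column 1: 6 + (-16) + (-22) + 4 = -28.
Column 2: -10 + (-6) + 0 + (-10) = -26.
Column 3: -4 + (-14) + (-8) + (-2) = -28.
Column 4: -18 + 8 + 2 + (-20) = -28.
Main diagonal: 6 + (-6) + (-8) + (-20) = -28.
Anti-diagonal: -18 + (-14) + 0 + 4 = -28.

No — row 2 sums to -28 but column 2 sums to -26.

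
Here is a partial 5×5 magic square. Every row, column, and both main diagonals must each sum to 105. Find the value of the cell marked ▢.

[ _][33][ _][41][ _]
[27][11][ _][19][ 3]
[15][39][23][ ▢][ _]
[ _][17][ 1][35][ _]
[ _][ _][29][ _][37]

-3

Row 2: 27 + 11 + 19 + 3 + ? = 105, so (2,3) = 45.
Column 2 must total 105; the given cells sum to 100, so (5,2) = 5.
Using column 3: 45 + 23 + 1 + 29 + ? → (1,3) = 105 − 98 = 7.
Using main diagonal: 11 + 23 + 35 + 37 + ? → (1,1) = 105 − 106 = -1.
Row 1: -1 + 33 + 7 + 41 + ? = 105, so (1,5) = 25.
Anti-diagonal: 25 + 19 + 23 + 17 + ? = 105, so (5,1) = 21.
Row 5 must total 105; the given cells sum to 92, so (5,4) = 13.
Using column 1: -1 + 27 + 15 + 21 + ? → (4,1) = 105 − 62 = 43.
The remaining cell in column 4 is (3,4) = 105 − 108 = -3.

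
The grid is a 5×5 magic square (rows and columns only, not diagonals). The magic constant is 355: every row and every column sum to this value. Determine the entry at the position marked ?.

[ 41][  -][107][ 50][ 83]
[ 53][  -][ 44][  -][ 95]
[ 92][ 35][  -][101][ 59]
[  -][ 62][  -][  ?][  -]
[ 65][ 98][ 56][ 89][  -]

38

Row 1 must total 355; the given cells sum to 281, so (1,2) = 74.
Row 3 must total 355; the given cells sum to 287, so (3,3) = 68.
Row 5 needs 355; the known cells sum to 308, so (5,5) = 47.
From column 1, 355 − (41 + 53 + 92 + 65) gives (4,1) = 104.
The remaining cell in column 2 is (2,2) = 355 − 269 = 86.
Using column 3: 107 + 44 + 68 + 56 + ? → (4,3) = 355 − 275 = 80.
Column 5 needs 355; the known cells sum to 284, so (4,5) = 71.
From row 2, 355 − (53 + 86 + 44 + 95) gives (2,4) = 77.
Row 4 needs 355; the known cells sum to 317, so (4,4) = 38.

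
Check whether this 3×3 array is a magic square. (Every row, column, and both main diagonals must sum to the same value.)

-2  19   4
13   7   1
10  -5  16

Yes

Row 1: -2 + 19 + 4 = 21.
Row 2: 13 + 7 + 1 = 21.
Row 3: 10 + (-5) + 16 = 21.
Column 1: -2 + 13 + 10 = 21.
Column 2: 19 + 7 + (-5) = 21.
Column 3: 4 + 1 + 16 = 21.
Main diagonal: -2 + 7 + 16 = 21.
Anti-diagonal: 4 + 7 + 10 = 21.
All lines sum to 21.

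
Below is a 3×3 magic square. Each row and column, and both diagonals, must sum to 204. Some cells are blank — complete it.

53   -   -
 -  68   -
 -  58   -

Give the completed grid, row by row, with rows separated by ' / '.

53 78 73 / 88 68 48 / 63 58 83

Column 2: 68 + 58 + ? = 204, so (1,2) = 78.
The remaining cell in main diagonal is (3,3) = 204 − 121 = 83.
The remaining cell in row 1 is (1,3) = 204 − 131 = 73.
From row 3, 204 − (58 + 83) gives (3,1) = 63.
The remaining cell in column 1 is (2,1) = 204 − 116 = 88.
Using column 3: 73 + 83 + ? → (2,3) = 204 − 156 = 48.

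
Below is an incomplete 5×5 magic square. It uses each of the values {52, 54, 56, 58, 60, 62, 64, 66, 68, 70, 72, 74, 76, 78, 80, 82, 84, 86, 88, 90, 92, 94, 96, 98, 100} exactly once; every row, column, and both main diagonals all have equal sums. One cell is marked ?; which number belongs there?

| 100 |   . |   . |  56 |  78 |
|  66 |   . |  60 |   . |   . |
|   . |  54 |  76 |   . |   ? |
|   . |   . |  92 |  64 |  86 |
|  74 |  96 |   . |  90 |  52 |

The 25 entries sum to 1900, so each line sums to 1900/5 = 380.
Using row 5: 74 + 96 + 90 + 52 + ? → (5,3) = 380 − 312 = 68.
Using column 3: 60 + 76 + 92 + 68 + ? → (1,3) = 380 − 296 = 84.
Main diagonal needs 380; the known cells sum to 292, so (2,2) = 88.
Row 1 must total 380; the given cells sum to 318, so (1,2) = 62.
Column 2 must total 380; the given cells sum to 300, so (4,2) = 80.
Anti-diagonal: 78 + 76 + 80 + 74 + ? = 380, so (2,4) = 72.
Using row 2: 66 + 88 + 60 + 72 + ? → (2,5) = 380 − 286 = 94.
Row 4: 80 + 92 + 64 + 86 + ? = 380, so (4,1) = 58.
Column 1 must total 380; the given cells sum to 298, so (3,1) = 82.
Column 4: 56 + 72 + 64 + 90 + ? = 380, so (3,4) = 98.
From column 5, 380 − (78 + 94 + 86 + 52) gives (3,5) = 70.

70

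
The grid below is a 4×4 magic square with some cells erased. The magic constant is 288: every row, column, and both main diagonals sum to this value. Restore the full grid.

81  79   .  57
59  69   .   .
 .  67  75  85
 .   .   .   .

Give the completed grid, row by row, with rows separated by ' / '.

81 79 71 57 / 59 69 77 83 / 61 67 75 85 / 87 73 65 63

Using row 1: 81 + 79 + 57 + ? → (1,3) = 288 − 217 = 71.
Row 3 needs 288; the known cells sum to 227, so (3,1) = 61.
Column 1 needs 288; the known cells sum to 201, so (4,1) = 87.
Column 2 must total 288; the given cells sum to 215, so (4,2) = 73.
Main diagonal: 81 + 69 + 75 + ? = 288, so (4,4) = 63.
From anti-diagonal, 288 − (57 + 67 + 87) gives (2,3) = 77.
Row 2 must total 288; the given cells sum to 205, so (2,4) = 83.
Row 4 must total 288; the given cells sum to 223, so (4,3) = 65.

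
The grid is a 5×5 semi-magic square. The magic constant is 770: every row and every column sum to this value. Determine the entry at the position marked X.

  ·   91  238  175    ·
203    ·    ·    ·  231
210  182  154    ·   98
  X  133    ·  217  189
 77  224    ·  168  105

Using row 3: 210 + 182 + 154 + 98 + ? → (3,4) = 770 − 644 = 126.
Row 5 needs 770; the known cells sum to 574, so (5,3) = 196.
Using column 2: 91 + 182 + 133 + 224 + ? → (2,2) = 770 − 630 = 140.
The remaining cell in column 4 is (2,4) = 770 − 686 = 84.
Column 5 needs 770; the known cells sum to 623, so (1,5) = 147.
Using row 1: 91 + 238 + 175 + 147 + ? → (1,1) = 770 − 651 = 119.
From row 2, 770 − (203 + 140 + 84 + 231) gives (2,3) = 112.
Column 1 needs 770; the known cells sum to 609, so (4,1) = 161.

161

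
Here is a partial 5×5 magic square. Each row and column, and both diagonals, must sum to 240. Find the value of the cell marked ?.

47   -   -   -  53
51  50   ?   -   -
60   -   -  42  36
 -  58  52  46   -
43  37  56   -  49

Row 5: 43 + 37 + 56 + 49 + ? = 240, so (5,4) = 55.
From column 1, 240 − (47 + 51 + 60 + 43) gives (4,1) = 39.
The remaining cell in main diagonal is (3,3) = 240 − 192 = 48.
Anti-diagonal must total 240; the given cells sum to 202, so (2,4) = 38.
The remaining cell in row 3 is (3,2) = 240 − 186 = 54.
Row 4: 39 + 58 + 52 + 46 + ? = 240, so (4,5) = 45.
Column 2 needs 240; the known cells sum to 199, so (1,2) = 41.
The remaining cell in column 4 is (1,4) = 240 − 181 = 59.
From column 5, 240 − (53 + 36 + 45 + 49) gives (2,5) = 57.
Using row 1: 47 + 41 + 59 + 53 + ? → (1,3) = 240 − 200 = 40.
Row 2 must total 240; the given cells sum to 196, so (2,3) = 44.

44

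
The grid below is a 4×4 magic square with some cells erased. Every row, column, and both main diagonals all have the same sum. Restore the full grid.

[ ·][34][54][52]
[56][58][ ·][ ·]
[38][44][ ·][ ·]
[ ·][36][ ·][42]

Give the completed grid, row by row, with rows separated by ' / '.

Column 2 is already complete: 34 + 58 + 44 + 36 = 172, so that is the magic constant.
From row 1, 172 − (34 + 54 + 52) gives (1,1) = 32.
From column 1, 172 − (32 + 56 + 38) gives (4,1) = 46.
From main diagonal, 172 − (32 + 58 + 42) gives (3,3) = 40.
The remaining cell in anti-diagonal is (2,3) = 172 − 142 = 30.
The remaining cell in row 2 is (2,4) = 172 − 144 = 28.
Row 3: 38 + 44 + 40 + ? = 172, so (3,4) = 50.
Row 4 must total 172; the given cells sum to 124, so (4,3) = 48.

32 34 54 52 / 56 58 30 28 / 38 44 40 50 / 46 36 48 42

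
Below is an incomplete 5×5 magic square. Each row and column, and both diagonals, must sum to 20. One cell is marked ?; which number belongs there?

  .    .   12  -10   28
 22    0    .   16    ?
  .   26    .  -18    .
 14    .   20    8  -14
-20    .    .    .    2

Using row 4: 14 + 20 + 8 + (-14) + ? → (4,2) = 20 − 28 = -8.
From column 4, 20 − (-10 + 16 + (-18) + 8) gives (5,4) = 24.
Anti-diagonal must total 20; the given cells sum to 16, so (3,3) = 4.
From main diagonal, 20 − (0 + 4 + 8 + 2) gives (1,1) = 6.
From row 1, 20 − (6 + 12 + (-10) + 28) gives (1,2) = -16.
From column 1, 20 − (6 + 22 + 14 + (-20)) gives (3,1) = -2.
Column 2 must total 20; the given cells sum to 2, so (5,2) = 18.
Row 3: -2 + 26 + 4 + (-18) + ? = 20, so (3,5) = 10.
From row 5, 20 − (-20 + 18 + 24 + 2) gives (5,3) = -4.
Column 3 needs 20; the known cells sum to 32, so (2,3) = -12.
Column 5 must total 20; the given cells sum to 26, so (2,5) = -6.

-6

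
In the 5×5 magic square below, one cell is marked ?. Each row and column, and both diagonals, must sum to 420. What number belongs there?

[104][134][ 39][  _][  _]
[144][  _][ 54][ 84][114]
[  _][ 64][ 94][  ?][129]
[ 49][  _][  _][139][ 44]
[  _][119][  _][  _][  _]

99

The remaining cell in row 2 is (2,2) = 420 − 396 = 24.
The remaining cell in column 2 is (4,2) = 420 − 341 = 79.
From main diagonal, 420 − (104 + 24 + 94 + 139) gives (5,5) = 59.
Row 4: 49 + 79 + 139 + 44 + ? = 420, so (4,3) = 109.
From column 3, 420 − (39 + 54 + 94 + 109) gives (5,3) = 124.
Column 5: 114 + 129 + 44 + 59 + ? = 420, so (1,5) = 74.
Using anti-diagonal: 74 + 84 + 94 + 79 + ? → (5,1) = 420 − 331 = 89.
Row 1: 104 + 134 + 39 + 74 + ? = 420, so (1,4) = 69.
From row 5, 420 − (89 + 119 + 124 + 59) gives (5,4) = 29.
The remaining cell in column 1 is (3,1) = 420 − 386 = 34.
Using column 4: 69 + 84 + 139 + 29 + ? → (3,4) = 420 − 321 = 99.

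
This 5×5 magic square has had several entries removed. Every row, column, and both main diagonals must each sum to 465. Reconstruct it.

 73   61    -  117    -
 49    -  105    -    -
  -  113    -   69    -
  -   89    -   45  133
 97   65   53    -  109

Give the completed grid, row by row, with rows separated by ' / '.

The remaining cell in row 5 is (5,4) = 465 − 324 = 141.
Column 2 needs 465; the known cells sum to 328, so (2,2) = 137.
From column 4, 465 − (117 + 69 + 45 + 141) gives (2,4) = 93.
The remaining cell in main diagonal is (3,3) = 465 − 364 = 101.
Anti-diagonal must total 465; the given cells sum to 380, so (1,5) = 85.
From row 1, 465 − (73 + 61 + 117 + 85) gives (1,3) = 129.
Row 2: 49 + 137 + 105 + 93 + ? = 465, so (2,5) = 81.
From column 3, 465 − (129 + 105 + 101 + 53) gives (4,3) = 77.
The remaining cell in column 5 is (3,5) = 465 − 408 = 57.
Using row 3: 113 + 101 + 69 + 57 + ? → (3,1) = 465 − 340 = 125.
The remaining cell in row 4 is (4,1) = 465 − 344 = 121.

73 61 129 117 85 / 49 137 105 93 81 / 125 113 101 69 57 / 121 89 77 45 133 / 97 65 53 141 109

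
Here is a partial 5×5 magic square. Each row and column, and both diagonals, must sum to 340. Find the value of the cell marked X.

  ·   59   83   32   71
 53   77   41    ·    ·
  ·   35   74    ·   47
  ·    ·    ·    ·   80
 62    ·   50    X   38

Row 1 needs 340; the known cells sum to 245, so (1,1) = 95.
Column 3: 83 + 41 + 74 + 50 + ? = 340, so (4,3) = 92.
Column 5 needs 340; the known cells sum to 236, so (2,5) = 104.
Main diagonal: 95 + 77 + 74 + 38 + ? = 340, so (4,4) = 56.
Row 2 needs 340; the known cells sum to 275, so (2,4) = 65.
Anti-diagonal must total 340; the given cells sum to 272, so (4,2) = 68.
Using row 4: 68 + 92 + 56 + 80 + ? → (4,1) = 340 − 296 = 44.
From column 1, 340 − (95 + 53 + 44 + 62) gives (3,1) = 86.
Column 2 needs 340; the known cells sum to 239, so (5,2) = 101.
Row 3 must total 340; the given cells sum to 242, so (3,4) = 98.
Row 5: 62 + 101 + 50 + 38 + ? = 340, so (5,4) = 89.

89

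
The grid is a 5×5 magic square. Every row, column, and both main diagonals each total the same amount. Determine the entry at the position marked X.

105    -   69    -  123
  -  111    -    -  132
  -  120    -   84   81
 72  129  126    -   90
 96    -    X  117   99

Column 5 is complete and sums to 525; that is the magic constant.
Row 4 must total 525; the given cells sum to 417, so (4,4) = 108.
Main diagonal must total 525; the given cells sum to 423, so (3,3) = 102.
Anti-diagonal: 123 + 102 + 129 + 96 + ? = 525, so (2,4) = 75.
Row 3: 120 + 102 + 84 + 81 + ? = 525, so (3,1) = 138.
From column 1, 525 − (105 + 138 + 72 + 96) gives (2,1) = 114.
From column 4, 525 − (75 + 84 + 108 + 117) gives (1,4) = 141.
From row 1, 525 − (105 + 69 + 141 + 123) gives (1,2) = 87.
Row 2: 114 + 111 + 75 + 132 + ? = 525, so (2,3) = 93.
Column 2 needs 525; the known cells sum to 447, so (5,2) = 78.
The remaining cell in column 3 is (5,3) = 525 − 390 = 135.

135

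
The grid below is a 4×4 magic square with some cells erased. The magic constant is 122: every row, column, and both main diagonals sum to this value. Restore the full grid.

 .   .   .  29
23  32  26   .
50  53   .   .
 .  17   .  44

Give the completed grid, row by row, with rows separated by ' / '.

35 20 38 29 / 23 32 26 41 / 50 53 11 8 / 14 17 47 44

Row 2 needs 122; the known cells sum to 81, so (2,4) = 41.
The remaining cell in column 2 is (1,2) = 122 − 102 = 20.
Column 4 needs 122; the known cells sum to 114, so (3,4) = 8.
The remaining cell in anti-diagonal is (4,1) = 122 − 108 = 14.
Row 3: 50 + 53 + 8 + ? = 122, so (3,3) = 11.
From row 4, 122 − (14 + 17 + 44) gives (4,3) = 47.
From column 1, 122 − (23 + 50 + 14) gives (1,1) = 35.
From column 3, 122 − (26 + 11 + 47) gives (1,3) = 38.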